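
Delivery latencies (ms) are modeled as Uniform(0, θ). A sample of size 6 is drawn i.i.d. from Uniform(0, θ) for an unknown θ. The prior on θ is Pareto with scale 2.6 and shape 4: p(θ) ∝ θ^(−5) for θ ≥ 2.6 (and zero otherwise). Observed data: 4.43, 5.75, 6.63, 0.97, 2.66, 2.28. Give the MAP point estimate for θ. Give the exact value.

The Uniform(0, θ) likelihood is θ^(−n) for θ ≥ max(xᵢ), zero otherwise. Here max(xᵢ) = 6.63.
Posterior ∝ θ^(−5) · θ^(−6) = θ^(−11) on θ ≥ max(2.6, 6.63) = 6.63.
This density is strictly decreasing in θ, so the posterior mode lies at the lower boundary of the support.

θ̂_MAP = 6.63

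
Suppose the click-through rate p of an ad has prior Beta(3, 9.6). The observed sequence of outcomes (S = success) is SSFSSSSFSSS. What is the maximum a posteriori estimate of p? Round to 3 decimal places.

Prior: Beta(3, 9.6).
Data: 9 successes in 11 trials (from the sequence). The binomial likelihood contributes p^9(1−p)^2, so the posterior is Beta(3+9, 9.6+2) = Beta(12, 11.6).
For Beta(a, b) with a, b > 1 the mode is (a−1)/(a+b−2) = 11/21.6 ≈ 0.509.

p̂_MAP = 0.509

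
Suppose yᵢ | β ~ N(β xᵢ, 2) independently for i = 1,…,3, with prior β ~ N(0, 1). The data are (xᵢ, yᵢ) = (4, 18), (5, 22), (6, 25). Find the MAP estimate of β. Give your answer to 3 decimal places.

log p(β | y) = −Σ(yᵢ − βxᵢ)²/(2·2) − β²/(2·1) + const.
Setting the derivative to zero: Σxᵢ(yᵢ − βxᵢ)/2 − β/1 = 0, so β = Σxᵢyᵢ / (Σxᵢ² + σ²/τ²).
Σxᵢyᵢ = 4·18 + 5·22 + 6·25 = 332; Σxᵢ² = 77; σ²/τ² = 2.
β̂_MAP = 332 / (77 + 2) = 332/79 ≈ 4.203.

β̂_MAP = 4.203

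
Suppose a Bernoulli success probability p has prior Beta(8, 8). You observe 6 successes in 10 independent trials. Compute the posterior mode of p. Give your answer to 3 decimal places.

p̂_MAP = 0.542

Prior: Beta(8, 8).
Data: 6 successes in 10 trials. The binomial likelihood contributes p^6(1−p)^4, so the posterior is Beta(8+6, 8+4) = Beta(14, 12).
For Beta(a, b) with a, b > 1 the mode is (a−1)/(a+b−2) = 13/24 ≈ 0.542.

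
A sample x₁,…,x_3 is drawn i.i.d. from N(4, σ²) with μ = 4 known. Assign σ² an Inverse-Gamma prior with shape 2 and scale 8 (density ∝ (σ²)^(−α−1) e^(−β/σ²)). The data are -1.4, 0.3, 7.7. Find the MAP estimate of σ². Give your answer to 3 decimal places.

σ̂²_MAP = 8.060

Sum of squared deviations about the known mean: SS = (-1.4−4)² + (0.3−4)² + (7.7−4)² = 56.54.
The Normal likelihood contributes (σ²)^(−n/2) exp(−SS/(2σ²)), so the posterior is Inverse-Gamma(α + n/2, β + SS/2) = Inverse-Gamma(3.5, 36.27).
The mode of Inverse-Gamma(a, b) is b/(a+1) = 36.27/4.5 ≈ 8.060.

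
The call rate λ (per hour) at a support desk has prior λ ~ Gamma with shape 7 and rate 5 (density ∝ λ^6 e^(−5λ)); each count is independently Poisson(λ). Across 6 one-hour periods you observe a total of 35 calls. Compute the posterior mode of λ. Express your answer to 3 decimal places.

Σxᵢ = 35, n = 6.
Posterior ∝ λ^6e^(−5λ) · λ^35e^(−6λ) = λ^41e^(−11λ), i.e. Gamma(shape=42, rate=11).
The mode of a Gamma(a, b) with a ≥ 1 (shape–rate) is (a−1)/b = 41/11 ≈ 3.727.

λ̂_MAP = 3.727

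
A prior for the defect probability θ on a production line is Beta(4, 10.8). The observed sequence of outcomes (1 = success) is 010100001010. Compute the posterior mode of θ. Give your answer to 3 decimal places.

θ̂_MAP = 0.282

Prior: Beta(4, 10.8).
Data: 4 successes in 12 trials (from the sequence). The binomial likelihood contributes θ^4(1−θ)^8, so the posterior is Beta(4+4, 10.8+8) = Beta(8, 18.8).
For Beta(a, b) with a, b > 1 the mode is (a−1)/(a+b−2) = 7/24.8 ≈ 0.282.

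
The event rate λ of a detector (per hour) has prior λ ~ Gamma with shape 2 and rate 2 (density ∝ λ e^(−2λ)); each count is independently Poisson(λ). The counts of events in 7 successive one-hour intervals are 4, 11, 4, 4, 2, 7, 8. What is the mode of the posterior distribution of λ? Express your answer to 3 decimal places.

λ̂_MAP = 4.556

Σxᵢ = 4+11+4+4+2+7+8 = 40, with n = 7.
Posterior ∝ λe^(−2λ) · λ^40e^(−7λ) = λ^41e^(−9λ), i.e. Gamma(shape=42, rate=9).
The mode of a Gamma(a, b) with a ≥ 1 (shape–rate) is (a−1)/b = 41/9 ≈ 4.556.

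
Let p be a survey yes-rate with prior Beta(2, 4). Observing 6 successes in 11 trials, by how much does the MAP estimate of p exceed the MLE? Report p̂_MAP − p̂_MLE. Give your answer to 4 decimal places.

MAP − MLE = -0.0788

Posterior is Beta(8, 9); MAP = (8−1)/(17−2) = 7/15 ≈ 0.46667.
MLE ignores the prior: p̂_MLE = k/n = 6/11 ≈ 0.54545.
Difference = 7/15 − 6/11 = -13/165 ≈ -0.0788.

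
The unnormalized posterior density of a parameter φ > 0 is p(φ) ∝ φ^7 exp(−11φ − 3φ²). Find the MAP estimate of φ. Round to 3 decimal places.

φ̂_MAP = 0.500

ℓ'(φ) = 7/φ − 11 − 6φ. Setting this to zero and multiplying by φ: 6φ² + 11φ − 7 = 0.
φ = (−11 + √(11² + 4·6·7)) / (2·6) = (−11 + √289) / 12 = (−11 + 17)/12 = 1/2.
ℓ''(φ) = −7/φ² − 6 < 0, confirming a maximum.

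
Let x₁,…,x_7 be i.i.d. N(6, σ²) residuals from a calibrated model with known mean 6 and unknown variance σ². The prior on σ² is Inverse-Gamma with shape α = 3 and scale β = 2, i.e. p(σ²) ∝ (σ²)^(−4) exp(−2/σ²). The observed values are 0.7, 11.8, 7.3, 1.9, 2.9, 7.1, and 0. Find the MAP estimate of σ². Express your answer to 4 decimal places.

Sum of squared deviations about the known mean: SS = (0.7−6)² + (11.8−6)² + (7.3−6)² + (1.9−6)² + (2.9−6)² + (7.1−6)² + (0−6)² = 127.05.
The Normal likelihood contributes (σ²)^(−n/2) exp(−SS/(2σ²)), so the posterior is Inverse-Gamma(α + n/2, β + SS/2) = Inverse-Gamma(6.5, 65.525).
The mode of Inverse-Gamma(a, b) is b/(a+1) = 65.525/7.5 ≈ 8.7367.

σ̂²_MAP = 8.7367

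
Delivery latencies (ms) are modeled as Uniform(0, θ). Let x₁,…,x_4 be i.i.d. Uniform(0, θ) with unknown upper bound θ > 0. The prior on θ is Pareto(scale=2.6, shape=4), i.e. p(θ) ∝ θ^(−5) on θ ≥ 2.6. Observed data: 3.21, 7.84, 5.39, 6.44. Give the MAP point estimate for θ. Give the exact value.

θ̂_MAP = 7.84

The Uniform(0, θ) likelihood is θ^(−n) for θ ≥ max(xᵢ), zero otherwise. Here max(xᵢ) = 7.84.
Posterior ∝ θ^(−5) · θ^(−4) = θ^(−9) on θ ≥ max(2.6, 7.84) = 7.84.
This density is strictly decreasing in θ, so the posterior mode lies at the lower boundary of the support.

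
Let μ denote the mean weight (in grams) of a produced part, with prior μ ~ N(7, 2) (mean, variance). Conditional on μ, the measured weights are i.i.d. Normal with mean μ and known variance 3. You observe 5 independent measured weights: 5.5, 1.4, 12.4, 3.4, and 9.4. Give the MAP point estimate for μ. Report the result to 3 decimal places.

μ̂_MAP = 6.554

n = 5; x̄ = (5.5 + 1.4 + 12.4 + 3.4 + 9.4)/5 = 32.1/5 = 6.42.
For a Normal prior and Normal likelihood with known variance, the posterior is Normal; its mode equals its mean, the precision-weighted average.
Prior precision 1/σ₀² = 1/2 = 0.5; data precision n/σ² = 5/3.
μ̂ = (0.5·7 + (5/3)·6.42) / (0.5 + 5/3) = 14.2/(13/6) = 426/65 ≈ 6.554.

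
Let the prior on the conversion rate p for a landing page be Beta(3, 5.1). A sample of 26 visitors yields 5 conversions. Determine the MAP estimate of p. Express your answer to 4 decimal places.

Prior: Beta(3, 5.1).
Data: 5 successes in 26 trials. The binomial likelihood contributes p^5(1−p)^21, so the posterior is Beta(3+5, 5.1+21) = Beta(8, 26.1).
For Beta(a, b) with a, b > 1 the mode is (a−1)/(a+b−2) = 7/32.1 ≈ 0.2181.

p̂_MAP = 0.2181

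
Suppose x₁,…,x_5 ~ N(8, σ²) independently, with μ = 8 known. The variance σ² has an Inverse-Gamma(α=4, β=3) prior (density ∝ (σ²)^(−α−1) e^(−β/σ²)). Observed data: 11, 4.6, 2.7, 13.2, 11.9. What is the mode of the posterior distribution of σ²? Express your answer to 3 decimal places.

Sum of squared deviations about the known mean: SS = (11−8)² + (4.6−8)² + (2.7−8)² + (13.2−8)² + (11.9−8)² = 90.9.
The Normal likelihood contributes (σ²)^(−n/2) exp(−SS/(2σ²)), so the posterior is Inverse-Gamma(α + n/2, β + SS/2) = Inverse-Gamma(6.5, 48.45).
The mode of Inverse-Gamma(a, b) is b/(a+1) = 48.45/7.5 ≈ 6.460.

σ̂²_MAP = 6.460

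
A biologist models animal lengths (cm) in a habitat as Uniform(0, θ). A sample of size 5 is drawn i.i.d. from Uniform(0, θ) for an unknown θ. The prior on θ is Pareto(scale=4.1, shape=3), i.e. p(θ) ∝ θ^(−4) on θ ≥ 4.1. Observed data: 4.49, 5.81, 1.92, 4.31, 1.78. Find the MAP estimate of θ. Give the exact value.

The Uniform(0, θ) likelihood is θ^(−n) for θ ≥ max(xᵢ), zero otherwise. Here max(xᵢ) = 5.81.
Posterior ∝ θ^(−4) · θ^(−5) = θ^(−9) on θ ≥ max(4.1, 5.81) = 5.81.
This density is strictly decreasing in θ, so the posterior mode lies at the lower boundary of the support.

θ̂_MAP = 5.81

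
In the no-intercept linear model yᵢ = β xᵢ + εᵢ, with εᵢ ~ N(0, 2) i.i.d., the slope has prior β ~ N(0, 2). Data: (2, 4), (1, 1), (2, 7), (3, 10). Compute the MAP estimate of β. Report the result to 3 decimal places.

β̂_MAP = 2.789

log p(β | y) = −Σ(yᵢ − βxᵢ)²/(2·2) − β²/(2·2) + const.
Setting the derivative to zero: Σxᵢ(yᵢ − βxᵢ)/2 − β/2 = 0, so β = Σxᵢyᵢ / (Σxᵢ² + σ²/τ²).
Σxᵢyᵢ = 2·4 + 1·1 + 2·7 + 3·10 = 53; Σxᵢ² = 18; σ²/τ² = 1.
β̂_MAP = 53 / (18 + 1) = 53/19 ≈ 2.789.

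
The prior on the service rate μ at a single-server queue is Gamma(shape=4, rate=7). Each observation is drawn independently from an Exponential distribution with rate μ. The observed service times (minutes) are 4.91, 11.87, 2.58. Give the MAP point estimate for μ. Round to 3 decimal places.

The Exponential(rate=μ) likelihood is ∝ μ^n e^(−μΣtᵢ). Here n = 3 and Σtᵢ = 4.91 + 11.87 + 2.58 = 19.36.
Posterior ∝ μ^3e^(−7μ) · μ^3e^(−19.36μ) = μ^6e^(−26.36μ), i.e. Gamma(7, 26.36).
Mode = (a−1)/b = 6/26.36 ≈ 0.228.

μ̂_MAP = 0.228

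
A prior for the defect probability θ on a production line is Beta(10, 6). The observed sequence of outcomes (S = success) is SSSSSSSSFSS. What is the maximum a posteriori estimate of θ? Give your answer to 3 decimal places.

θ̂_MAP = 0.760

Prior: Beta(10, 6).
Data: 10 successes in 11 trials (from the sequence). The binomial likelihood contributes θ^10(1−θ)^1, so the posterior is Beta(10+10, 6+1) = Beta(20, 7).
For Beta(a, b) with a, b > 1 the mode is (a−1)/(a+b−2) = 19/25 ≈ 0.760.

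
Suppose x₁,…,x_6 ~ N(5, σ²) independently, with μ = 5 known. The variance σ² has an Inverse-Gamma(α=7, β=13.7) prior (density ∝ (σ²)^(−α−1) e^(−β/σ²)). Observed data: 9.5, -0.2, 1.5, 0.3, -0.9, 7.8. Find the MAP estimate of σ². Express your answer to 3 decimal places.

σ̂²_MAP = 6.895

Sum of squared deviations about the known mean: SS = (9.5−5)² + (-0.2−5)² + (1.5−5)² + (0.3−5)² + (-0.9−5)² + (7.8−5)² = 124.28.
The Normal likelihood contributes (σ²)^(−n/2) exp(−SS/(2σ²)), so the posterior is Inverse-Gamma(α + n/2, β + SS/2) = Inverse-Gamma(10, 75.84).
The mode of Inverse-Gamma(a, b) is b/(a+1) = 75.84/11 ≈ 6.895.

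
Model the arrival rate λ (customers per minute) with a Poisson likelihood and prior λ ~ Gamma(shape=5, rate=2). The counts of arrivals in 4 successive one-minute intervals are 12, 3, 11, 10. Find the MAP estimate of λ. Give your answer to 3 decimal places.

Σxᵢ = 12+3+11+10 = 36, with n = 4.
Posterior ∝ λ^4e^(−2λ) · λ^36e^(−4λ) = λ^40e^(−6λ), i.e. Gamma(shape=41, rate=6).
The mode of a Gamma(a, b) with a ≥ 1 (shape–rate) is (a−1)/b = 40/6 ≈ 6.667.

λ̂_MAP = 6.667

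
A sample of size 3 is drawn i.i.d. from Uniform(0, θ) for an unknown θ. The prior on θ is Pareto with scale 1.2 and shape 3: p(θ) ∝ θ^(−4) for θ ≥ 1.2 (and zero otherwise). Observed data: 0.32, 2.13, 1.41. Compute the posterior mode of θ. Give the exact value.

The Uniform(0, θ) likelihood is θ^(−n) for θ ≥ max(xᵢ), zero otherwise. Here max(xᵢ) = 2.13.
Posterior ∝ θ^(−4) · θ^(−3) = θ^(−7) on θ ≥ max(1.2, 2.13) = 2.13.
This density is strictly decreasing in θ, so the posterior mode lies at the lower boundary of the support.

θ̂_MAP = 2.13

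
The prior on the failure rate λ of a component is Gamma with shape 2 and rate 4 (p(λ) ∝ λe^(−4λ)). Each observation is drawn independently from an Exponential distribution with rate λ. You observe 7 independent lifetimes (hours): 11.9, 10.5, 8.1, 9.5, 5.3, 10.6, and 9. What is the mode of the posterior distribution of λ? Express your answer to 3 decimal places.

The Exponential(rate=λ) likelihood is ∝ λ^n e^(−λΣtᵢ). Here n = 7 and Σtᵢ = 11.9 + 10.5 + 8.1 + 9.5 + 5.3 + 10.6 + 9 = 64.9.
Posterior ∝ λe^(−4λ) · λ^7e^(−64.9λ) = λ^8e^(−68.9λ), i.e. Gamma(9, 68.9).
Mode = (a−1)/b = 8/68.9 ≈ 0.116.

λ̂_MAP = 0.116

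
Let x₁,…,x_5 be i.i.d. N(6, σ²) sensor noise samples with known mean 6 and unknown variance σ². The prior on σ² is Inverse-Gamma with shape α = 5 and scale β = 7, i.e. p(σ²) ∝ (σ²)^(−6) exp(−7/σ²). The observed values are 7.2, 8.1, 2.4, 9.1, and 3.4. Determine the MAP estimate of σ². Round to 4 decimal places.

Sum of squared deviations about the known mean: SS = (7.2−6)² + (8.1−6)² + (2.4−6)² + (9.1−6)² + (3.4−6)² = 35.18.
The Normal likelihood contributes (σ²)^(−n/2) exp(−SS/(2σ²)), so the posterior is Inverse-Gamma(α + n/2, β + SS/2) = Inverse-Gamma(7.5, 24.59).
The mode of Inverse-Gamma(a, b) is b/(a+1) = 24.59/8.5 ≈ 2.8929.

σ̂²_MAP = 2.8929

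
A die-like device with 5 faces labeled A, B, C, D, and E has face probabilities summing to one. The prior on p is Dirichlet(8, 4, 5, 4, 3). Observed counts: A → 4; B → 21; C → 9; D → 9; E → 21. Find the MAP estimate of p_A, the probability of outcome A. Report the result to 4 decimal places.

MAP estimate of p_A = 0.1325

The posterior is Dirichlet(αᵢ + nᵢ) = Dirichlet(12, 25, 14, 13, 24).
For a Dirichlet(a₁,…,a_K) with all aᵢ > 1, the mode has j-th component (aⱼ − 1)/(Σaᵢ − K).
Here Σaᵢ = 88 and K = 5, so p_A = (12 − 1)/(88 − 5) = 11/83 ≈ 0.1325.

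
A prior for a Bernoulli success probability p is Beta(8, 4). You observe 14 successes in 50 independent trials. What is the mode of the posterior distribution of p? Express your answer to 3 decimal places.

p̂_MAP = 0.350

Prior: Beta(8, 4).
Data: 14 successes in 50 trials. The binomial likelihood contributes p^14(1−p)^36, so the posterior is Beta(8+14, 4+36) = Beta(22, 40).
For Beta(a, b) with a, b > 1 the mode is (a−1)/(a+b−2) = 21/60 ≈ 0.350.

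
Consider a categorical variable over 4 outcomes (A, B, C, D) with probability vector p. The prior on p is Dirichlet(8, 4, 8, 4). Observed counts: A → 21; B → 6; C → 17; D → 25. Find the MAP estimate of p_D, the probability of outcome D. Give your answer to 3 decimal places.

MAP estimate of p_D = 0.315

The posterior is Dirichlet(αᵢ + nᵢ) = Dirichlet(29, 10, 25, 29).
For a Dirichlet(a₁,…,a_K) with all aᵢ > 1, the mode has j-th component (aⱼ − 1)/(Σaᵢ − K).
Here Σaᵢ = 93 and K = 4, so p_D = (29 − 1)/(93 − 4) = 28/89 ≈ 0.315.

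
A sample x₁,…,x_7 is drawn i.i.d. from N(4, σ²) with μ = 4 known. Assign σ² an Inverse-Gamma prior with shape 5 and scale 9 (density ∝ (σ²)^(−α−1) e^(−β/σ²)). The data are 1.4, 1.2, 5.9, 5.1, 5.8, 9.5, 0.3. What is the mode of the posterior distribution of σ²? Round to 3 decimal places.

σ̂²_MAP = 4.453

Sum of squared deviations about the known mean: SS = (1.4−4)² + (1.2−4)² + (5.9−4)² + (5.1−4)² + (5.8−4)² + (9.5−4)² + (0.3−4)² = 66.6.
The Normal likelihood contributes (σ²)^(−n/2) exp(−SS/(2σ²)), so the posterior is Inverse-Gamma(α + n/2, β + SS/2) = Inverse-Gamma(8.5, 42.3).
The mode of Inverse-Gamma(a, b) is b/(a+1) = 42.3/9.5 ≈ 4.453.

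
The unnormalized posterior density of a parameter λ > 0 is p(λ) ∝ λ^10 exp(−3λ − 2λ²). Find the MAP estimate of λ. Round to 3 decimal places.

λ̂_MAP = 1.250

ℓ'(λ) = 10/λ − 3 − 4λ. Setting this to zero and multiplying by λ: 4λ² + 3λ − 10 = 0.
λ = (−3 + √(3² + 4·4·10)) / (2·4) = (−3 + √169) / 8 = (−3 + 13)/8 = 5/4.
ℓ''(λ) = −10/λ² − 4 < 0, confirming a maximum.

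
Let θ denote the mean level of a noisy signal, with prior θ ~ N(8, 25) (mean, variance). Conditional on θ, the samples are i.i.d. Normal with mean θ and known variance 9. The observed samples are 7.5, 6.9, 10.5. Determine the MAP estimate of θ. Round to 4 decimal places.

n = 3; x̄ = (7.5 + 6.9 + 10.5)/3 = 24.9/3 = 8.3.
For a Normal prior and Normal likelihood with known variance, the posterior is Normal; its mode equals its mean, the precision-weighted average.
Prior precision 1/σ₀² = 1/25 = 0.04; data precision n/σ² = 3/9 = 1/3.
θ̂ = (0.04·8 + (1/3)·8.3) / (0.04 + 1/3) = (463/150)/(28/75) = 463/56 ≈ 8.2679.

θ̂_MAP = 8.2679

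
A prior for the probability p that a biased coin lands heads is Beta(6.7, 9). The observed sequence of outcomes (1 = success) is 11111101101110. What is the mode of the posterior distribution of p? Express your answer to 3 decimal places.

Prior: Beta(6.7, 9).
Data: 11 successes in 14 trials (from the sequence). The binomial likelihood contributes p^11(1−p)^3, so the posterior is Beta(6.7+11, 9+3) = Beta(17.7, 12).
For Beta(a, b) with a, b > 1 the mode is (a−1)/(a+b−2) = 16.7/27.7 ≈ 0.603.

p̂_MAP = 0.603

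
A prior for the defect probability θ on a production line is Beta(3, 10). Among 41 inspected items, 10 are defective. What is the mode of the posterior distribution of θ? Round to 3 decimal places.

θ̂_MAP = 0.231

Prior: Beta(3, 10).
Data: 10 successes in 41 trials. The binomial likelihood contributes θ^10(1−θ)^31, so the posterior is Beta(3+10, 10+31) = Beta(13, 41).
For Beta(a, b) with a, b > 1 the mode is (a−1)/(a+b−2) = 12/52 ≈ 0.231.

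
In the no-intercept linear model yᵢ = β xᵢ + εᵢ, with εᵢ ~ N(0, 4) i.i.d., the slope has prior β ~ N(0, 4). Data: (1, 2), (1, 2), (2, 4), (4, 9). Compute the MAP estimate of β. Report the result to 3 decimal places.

β̂_MAP = 2.087

log p(β | y) = −Σ(yᵢ − βxᵢ)²/(2·4) − β²/(2·4) + const.
Setting the derivative to zero: Σxᵢ(yᵢ − βxᵢ)/4 − β/4 = 0, so β = Σxᵢyᵢ / (Σxᵢ² + σ²/τ²).
Σxᵢyᵢ = 1·2 + 1·2 + 2·4 + 4·9 = 48; Σxᵢ² = 22; σ²/τ² = 1.
β̂_MAP = 48 / (22 + 1) = 48/23 ≈ 2.087.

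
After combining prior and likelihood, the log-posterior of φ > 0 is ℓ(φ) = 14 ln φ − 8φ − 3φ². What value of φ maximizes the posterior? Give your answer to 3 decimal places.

ℓ'(φ) = 14/φ − 8 − 6φ. Setting this to zero and multiplying by φ: 6φ² + 8φ − 14 = 0.
φ = (−8 + √(8² + 4·6·14)) / (2·6) = (−8 + √400) / 12 = (−8 + 20)/12 = 1.
ℓ''(φ) = −14/φ² − 6 < 0, confirming a maximum.

φ̂_MAP = 1.000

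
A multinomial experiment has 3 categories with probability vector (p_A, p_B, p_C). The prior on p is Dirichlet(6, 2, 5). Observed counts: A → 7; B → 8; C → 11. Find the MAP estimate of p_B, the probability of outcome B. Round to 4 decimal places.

MAP estimate of p_B = 0.2500

The posterior is Dirichlet(αᵢ + nᵢ) = Dirichlet(13, 10, 16).
For a Dirichlet(a₁,…,a_K) with all aᵢ > 1, the mode has j-th component (aⱼ − 1)/(Σaᵢ − K).
Here Σaᵢ = 39 and K = 3, so p_B = (10 − 1)/(39 − 3) = 9/36 ≈ 0.2500.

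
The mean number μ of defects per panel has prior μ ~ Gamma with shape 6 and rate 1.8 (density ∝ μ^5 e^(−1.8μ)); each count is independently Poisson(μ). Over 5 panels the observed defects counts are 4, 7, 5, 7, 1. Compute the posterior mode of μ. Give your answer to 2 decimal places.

μ̂_MAP = 4.26

Σxᵢ = 4+7+5+7+1 = 24, with n = 5.
Posterior ∝ μ^5e^(−1.8μ) · μ^24e^(−5μ) = μ^29e^(−6.8μ), i.e. Gamma(shape=30, rate=6.8).
The mode of a Gamma(a, b) with a ≥ 1 (shape–rate) is (a−1)/b = 29/6.8 ≈ 4.26.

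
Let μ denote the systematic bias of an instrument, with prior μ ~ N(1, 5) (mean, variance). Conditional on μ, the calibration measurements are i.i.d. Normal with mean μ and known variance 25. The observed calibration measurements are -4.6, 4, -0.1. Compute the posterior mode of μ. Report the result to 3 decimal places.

μ̂_MAP = 0.538

n = 3; x̄ = ((-4.6) + 4 + (-0.1))/3 = -0.7/3 = -7/30 ≈ -0.2333.
For a Normal prior and Normal likelihood with known variance, the posterior is Normal; its mode equals its mean, the precision-weighted average.
Prior precision 1/σ₀² = 1/5 = 0.2; data precision n/σ² = 3/25 = 0.12.
μ̂ = (0.2·1 + 0.12·(-7/30)) / (0.2 + 0.12) = 0.172/0.32 = 0.5375 ≈ 0.538.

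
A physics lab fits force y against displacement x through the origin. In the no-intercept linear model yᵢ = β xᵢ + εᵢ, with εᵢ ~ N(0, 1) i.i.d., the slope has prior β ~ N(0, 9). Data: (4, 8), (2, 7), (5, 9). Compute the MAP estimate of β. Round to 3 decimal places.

log p(β | y) = −Σ(yᵢ − βxᵢ)²/(2·1) − β²/(2·9) + const.
Setting the derivative to zero: Σxᵢ(yᵢ − βxᵢ)/1 − β/9 = 0, so β = Σxᵢyᵢ / (Σxᵢ² + σ²/τ²).
Σxᵢyᵢ = 4·8 + 2·7 + 5·9 = 91; Σxᵢ² = 45; σ²/τ² = 1/9.
β̂_MAP = 91 / (45 + 1/9) = 91/(406/9) = 117/58 ≈ 2.017.

β̂_MAP = 2.017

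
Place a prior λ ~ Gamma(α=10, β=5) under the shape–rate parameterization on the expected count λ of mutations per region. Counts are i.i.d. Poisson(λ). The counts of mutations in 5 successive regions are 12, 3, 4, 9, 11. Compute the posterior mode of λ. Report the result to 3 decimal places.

Σxᵢ = 12+3+4+9+11 = 39, with n = 5.
Posterior ∝ λ^9e^(−5λ) · λ^39e^(−5λ) = λ^48e^(−10λ), i.e. Gamma(shape=49, rate=10).
The mode of a Gamma(a, b) with a ≥ 1 (shape–rate) is (a−1)/b = 48/10 ≈ 4.800.

λ̂_MAP = 4.800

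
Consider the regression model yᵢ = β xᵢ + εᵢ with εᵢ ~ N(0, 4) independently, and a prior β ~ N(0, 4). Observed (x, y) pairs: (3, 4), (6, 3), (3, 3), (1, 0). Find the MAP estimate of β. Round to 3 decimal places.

log p(β | y) = −Σ(yᵢ − βxᵢ)²/(2·4) − β²/(2·4) + const.
Setting the derivative to zero: Σxᵢ(yᵢ − βxᵢ)/4 − β/4 = 0, so β = Σxᵢyᵢ / (Σxᵢ² + σ²/τ²).
Σxᵢyᵢ = 3·4 + 6·3 + 3·3 + 1·0 = 39; Σxᵢ² = 55; σ²/τ² = 1.
β̂_MAP = 39 / (55 + 1) = 39/56 ≈ 0.696.

β̂_MAP = 0.696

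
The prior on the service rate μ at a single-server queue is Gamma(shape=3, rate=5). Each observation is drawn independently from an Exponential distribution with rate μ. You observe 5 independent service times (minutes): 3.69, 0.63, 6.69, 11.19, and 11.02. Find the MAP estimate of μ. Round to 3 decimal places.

μ̂_MAP = 0.183

The Exponential(rate=μ) likelihood is ∝ μ^n e^(−μΣtᵢ). Here n = 5 and Σtᵢ = 3.69 + 0.63 + 6.69 + 11.19 + 11.02 = 33.22.
Posterior ∝ μ^2e^(−5μ) · μ^5e^(−33.22μ) = μ^7e^(−38.22μ), i.e. Gamma(8, 38.22).
Mode = (a−1)/b = 7/38.22 ≈ 0.183.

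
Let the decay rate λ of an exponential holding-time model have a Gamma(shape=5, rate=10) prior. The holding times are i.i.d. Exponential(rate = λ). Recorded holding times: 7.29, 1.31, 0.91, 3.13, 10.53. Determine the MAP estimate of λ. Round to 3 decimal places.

The Exponential(rate=λ) likelihood is ∝ λ^n e^(−λΣtᵢ). Here n = 5 and Σtᵢ = 7.29 + 1.31 + 0.91 + 3.13 + 10.53 = 23.17.
Posterior ∝ λ^4e^(−10λ) · λ^5e^(−23.17λ) = λ^9e^(−33.17λ), i.e. Gamma(10, 33.17).
Mode = (a−1)/b = 9/33.17 ≈ 0.271.

λ̂_MAP = 0.271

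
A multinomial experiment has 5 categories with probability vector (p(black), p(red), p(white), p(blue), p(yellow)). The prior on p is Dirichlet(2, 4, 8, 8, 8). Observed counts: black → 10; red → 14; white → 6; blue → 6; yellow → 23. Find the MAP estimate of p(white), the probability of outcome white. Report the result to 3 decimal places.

The posterior is Dirichlet(αᵢ + nᵢ) = Dirichlet(12, 18, 14, 14, 31).
For a Dirichlet(a₁,…,a_K) with all aᵢ > 1, the mode has j-th component (aⱼ − 1)/(Σaᵢ − K).
Here Σaᵢ = 89 and K = 5, so p(white) = (14 − 1)/(89 − 5) = 13/84 ≈ 0.155.

MAP estimate of p(white) = 0.155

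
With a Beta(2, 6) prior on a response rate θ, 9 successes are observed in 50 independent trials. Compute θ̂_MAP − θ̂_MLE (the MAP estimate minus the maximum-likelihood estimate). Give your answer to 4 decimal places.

MAP − MLE = -0.0014

Posterior is Beta(11, 47); MAP = (11−1)/(58−2) = 10/56 ≈ 0.17857.
MLE ignores the prior: θ̂_MLE = k/n = 9/50 ≈ 0.18000.
Difference = 10/56 − 9/50 = -1/700 ≈ -0.0014.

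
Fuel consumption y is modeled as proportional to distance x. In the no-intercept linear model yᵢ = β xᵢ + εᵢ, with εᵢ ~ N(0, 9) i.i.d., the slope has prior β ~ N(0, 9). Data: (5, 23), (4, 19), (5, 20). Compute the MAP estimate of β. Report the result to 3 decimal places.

β̂_MAP = 4.343

log p(β | y) = −Σ(yᵢ − βxᵢ)²/(2·9) − β²/(2·9) + const.
Setting the derivative to zero: Σxᵢ(yᵢ − βxᵢ)/9 − β/9 = 0, so β = Σxᵢyᵢ / (Σxᵢ² + σ²/τ²).
Σxᵢyᵢ = 5·23 + 4·19 + 5·20 = 291; Σxᵢ² = 66; σ²/τ² = 1.
β̂_MAP = 291 / (66 + 1) = 291/67 ≈ 4.343.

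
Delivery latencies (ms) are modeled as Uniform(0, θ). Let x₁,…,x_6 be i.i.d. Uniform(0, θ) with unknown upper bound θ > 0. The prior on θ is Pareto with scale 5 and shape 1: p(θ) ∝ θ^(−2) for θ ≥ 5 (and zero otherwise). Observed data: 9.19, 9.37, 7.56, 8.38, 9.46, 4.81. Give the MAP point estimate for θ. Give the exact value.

θ̂_MAP = 9.46

The Uniform(0, θ) likelihood is θ^(−n) for θ ≥ max(xᵢ), zero otherwise. Here max(xᵢ) = 9.46.
Posterior ∝ θ^(−2) · θ^(−6) = θ^(−8) on θ ≥ max(5, 9.46) = 9.46.
This density is strictly decreasing in θ, so the posterior mode lies at the lower boundary of the support.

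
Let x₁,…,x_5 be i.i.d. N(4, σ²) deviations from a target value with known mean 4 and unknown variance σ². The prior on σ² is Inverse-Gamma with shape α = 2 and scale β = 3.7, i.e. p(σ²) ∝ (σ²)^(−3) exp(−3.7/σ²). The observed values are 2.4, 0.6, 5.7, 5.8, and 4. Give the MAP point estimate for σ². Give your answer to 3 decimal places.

Sum of squared deviations about the known mean: SS = (2.4−4)² + (0.6−4)² + (5.7−4)² + (5.8−4)² + (4−4)² = 20.25.
The Normal likelihood contributes (σ²)^(−n/2) exp(−SS/(2σ²)), so the posterior is Inverse-Gamma(α + n/2, β + SS/2) = Inverse-Gamma(4.5, 13.825).
The mode of Inverse-Gamma(a, b) is b/(a+1) = 13.825/5.5 ≈ 2.514.

σ̂²_MAP = 2.514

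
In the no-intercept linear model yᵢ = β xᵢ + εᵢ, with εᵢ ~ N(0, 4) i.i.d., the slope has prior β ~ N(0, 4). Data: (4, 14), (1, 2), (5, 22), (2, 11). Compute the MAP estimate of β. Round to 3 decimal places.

log p(β | y) = −Σ(yᵢ − βxᵢ)²/(2·4) − β²/(2·4) + const.
Setting the derivative to zero: Σxᵢ(yᵢ − βxᵢ)/4 − β/4 = 0, so β = Σxᵢyᵢ / (Σxᵢ² + σ²/τ²).
Σxᵢyᵢ = 4·14 + 1·2 + 5·22 + 2·11 = 190; Σxᵢ² = 46; σ²/τ² = 1.
β̂_MAP = 190 / (46 + 1) = 190/47 ≈ 4.043.

β̂_MAP = 4.043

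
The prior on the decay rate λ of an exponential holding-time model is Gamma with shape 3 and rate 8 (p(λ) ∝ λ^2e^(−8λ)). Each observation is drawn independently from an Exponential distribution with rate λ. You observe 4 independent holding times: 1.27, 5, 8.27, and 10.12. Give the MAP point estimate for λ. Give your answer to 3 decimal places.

λ̂_MAP = 0.184

The Exponential(rate=λ) likelihood is ∝ λ^n e^(−λΣtᵢ). Here n = 4 and Σtᵢ = 1.27 + 5 + 8.27 + 10.12 = 24.66.
Posterior ∝ λ^2e^(−8λ) · λ^4e^(−24.66λ) = λ^6e^(−32.66λ), i.e. Gamma(7, 32.66).
Mode = (a−1)/b = 6/32.66 ≈ 0.184.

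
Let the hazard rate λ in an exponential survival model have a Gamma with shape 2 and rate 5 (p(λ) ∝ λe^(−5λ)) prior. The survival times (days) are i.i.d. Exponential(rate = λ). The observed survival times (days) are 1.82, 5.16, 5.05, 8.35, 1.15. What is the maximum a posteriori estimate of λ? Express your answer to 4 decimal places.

λ̂_MAP = 0.2262

The Exponential(rate=λ) likelihood is ∝ λ^n e^(−λΣtᵢ). Here n = 5 and Σtᵢ = 1.82 + 5.16 + 5.05 + 8.35 + 1.15 = 21.53.
Posterior ∝ λe^(−5λ) · λ^5e^(−21.53λ) = λ^6e^(−26.53λ), i.e. Gamma(7, 26.53).
Mode = (a−1)/b = 6/26.53 ≈ 0.2262.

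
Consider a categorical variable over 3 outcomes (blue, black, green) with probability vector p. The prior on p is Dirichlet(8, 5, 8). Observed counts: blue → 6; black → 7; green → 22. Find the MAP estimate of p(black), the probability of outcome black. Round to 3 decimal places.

MAP estimate of p(black) = 0.208

The posterior is Dirichlet(αᵢ + nᵢ) = Dirichlet(14, 12, 30).
For a Dirichlet(a₁,…,a_K) with all aᵢ > 1, the mode has j-th component (aⱼ − 1)/(Σaᵢ − K).
Here Σaᵢ = 56 and K = 3, so p(black) = (12 − 1)/(56 − 3) = 11/53 ≈ 0.208.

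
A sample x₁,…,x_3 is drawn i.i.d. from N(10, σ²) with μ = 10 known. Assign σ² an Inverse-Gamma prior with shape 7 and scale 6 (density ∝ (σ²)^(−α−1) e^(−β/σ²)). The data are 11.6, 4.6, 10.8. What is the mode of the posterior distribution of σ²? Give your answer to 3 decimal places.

σ̂²_MAP = 2.335

Sum of squared deviations about the known mean: SS = (11.6−10)² + (4.6−10)² + (10.8−10)² = 32.36.
The Normal likelihood contributes (σ²)^(−n/2) exp(−SS/(2σ²)), so the posterior is Inverse-Gamma(α + n/2, β + SS/2) = Inverse-Gamma(8.5, 22.18).
The mode of Inverse-Gamma(a, b) is b/(a+1) = 22.18/9.5 ≈ 2.335.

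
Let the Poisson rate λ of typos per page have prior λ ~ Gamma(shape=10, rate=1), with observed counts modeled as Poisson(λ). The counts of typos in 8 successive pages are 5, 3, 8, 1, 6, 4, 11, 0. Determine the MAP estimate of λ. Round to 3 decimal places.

Σxᵢ = 5+3+8+1+6+4+11+0 = 38, with n = 8.
Posterior ∝ λ^9e^(−1λ) · λ^38e^(−8λ) = λ^47e^(−9λ), i.e. Gamma(shape=48, rate=9).
The mode of a Gamma(a, b) with a ≥ 1 (shape–rate) is (a−1)/b = 47/9 ≈ 5.222.

λ̂_MAP = 5.222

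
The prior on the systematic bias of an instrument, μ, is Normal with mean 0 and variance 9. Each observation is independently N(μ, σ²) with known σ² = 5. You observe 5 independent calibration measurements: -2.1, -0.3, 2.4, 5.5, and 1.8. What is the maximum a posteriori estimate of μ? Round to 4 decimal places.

n = 5; x̄ = ((-2.1) + (-0.3) + 2.4 + 5.5 + 1.8)/5 = 7.3/5 = 1.46.
For a Normal prior and Normal likelihood with known variance, the posterior is Normal; its mode equals its mean, the precision-weighted average.
Prior precision 1/σ₀² = 1/9; data precision n/σ² = 5/5 = 1.
μ̂ = ((1/9)·0 + 1·1.46) / (1/9 + 1) = 1.46/(10/9) = 1.3140.

μ̂_MAP = 1.3140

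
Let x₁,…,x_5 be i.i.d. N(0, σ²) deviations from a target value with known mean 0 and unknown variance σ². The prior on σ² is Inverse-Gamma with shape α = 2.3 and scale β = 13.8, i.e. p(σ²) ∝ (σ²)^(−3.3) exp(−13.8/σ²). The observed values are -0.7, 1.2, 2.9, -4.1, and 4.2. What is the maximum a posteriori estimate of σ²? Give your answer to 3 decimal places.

Sum of squared deviations about the known mean: SS = (-0.7−0)² + (1.2−0)² + (2.9−0)² + (-4.1−0)² + (4.2−0)² = 44.79.
The Normal likelihood contributes (σ²)^(−n/2) exp(−SS/(2σ²)), so the posterior is Inverse-Gamma(α + n/2, β + SS/2) = Inverse-Gamma(4.8, 36.195).
The mode of Inverse-Gamma(a, b) is b/(a+1) = 36.195/5.8 ≈ 6.241.

σ̂²_MAP = 6.241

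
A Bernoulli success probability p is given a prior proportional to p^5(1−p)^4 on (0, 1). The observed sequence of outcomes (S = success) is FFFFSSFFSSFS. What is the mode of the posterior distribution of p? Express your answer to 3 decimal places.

p̂_MAP = 0.476

The prior density ∝ p^5(1−p)^4 is the kernel of Beta(6, 5).
Data: 5 successes in 12 trials (from the sequence). The binomial likelihood contributes p^5(1−p)^7, so the posterior is Beta(6+5, 5+7) = Beta(11, 12).
For Beta(a, b) with a, b > 1 the mode is (a−1)/(a+b−2) = 10/21 ≈ 0.476.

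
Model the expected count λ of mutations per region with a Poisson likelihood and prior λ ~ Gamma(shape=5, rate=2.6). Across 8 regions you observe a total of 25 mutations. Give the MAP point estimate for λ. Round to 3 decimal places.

Σxᵢ = 25, n = 8.
Posterior ∝ λ^4e^(−2.6λ) · λ^25e^(−8λ) = λ^29e^(−10.6λ), i.e. Gamma(shape=30, rate=10.6).
The mode of a Gamma(a, b) with a ≥ 1 (shape–rate) is (a−1)/b = 29/10.6 ≈ 2.736.

λ̂_MAP = 2.736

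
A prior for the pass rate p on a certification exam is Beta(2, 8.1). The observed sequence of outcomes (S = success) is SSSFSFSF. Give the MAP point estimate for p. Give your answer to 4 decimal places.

Prior: Beta(2, 8.1).
Data: 5 successes in 8 trials (from the sequence). The binomial likelihood contributes p^5(1−p)^3, so the posterior is Beta(2+5, 8.1+3) = Beta(7, 11.1).
For Beta(a, b) with a, b > 1 the mode is (a−1)/(a+b−2) = 6/16.1 ≈ 0.3727.

p̂_MAP = 0.3727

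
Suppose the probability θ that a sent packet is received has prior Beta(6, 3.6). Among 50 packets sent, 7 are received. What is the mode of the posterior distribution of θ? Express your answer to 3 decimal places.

Prior: Beta(6, 3.6).
Data: 7 successes in 50 trials. The binomial likelihood contributes θ^7(1−θ)^43, so the posterior is Beta(6+7, 3.6+43) = Beta(13, 46.6).
For Beta(a, b) with a, b > 1 the mode is (a−1)/(a+b−2) = 12/57.6 ≈ 0.208.

θ̂_MAP = 0.208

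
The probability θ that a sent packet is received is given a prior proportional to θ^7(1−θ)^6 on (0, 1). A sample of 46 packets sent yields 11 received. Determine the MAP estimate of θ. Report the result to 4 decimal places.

The prior density ∝ θ^7(1−θ)^6 is the kernel of Beta(8, 7).
Data: 11 successes in 46 trials. The binomial likelihood contributes θ^11(1−θ)^35, so the posterior is Beta(8+11, 7+35) = Beta(19, 42).
For Beta(a, b) with a, b > 1 the mode is (a−1)/(a+b−2) = 18/59 ≈ 0.3051.

θ̂_MAP = 0.3051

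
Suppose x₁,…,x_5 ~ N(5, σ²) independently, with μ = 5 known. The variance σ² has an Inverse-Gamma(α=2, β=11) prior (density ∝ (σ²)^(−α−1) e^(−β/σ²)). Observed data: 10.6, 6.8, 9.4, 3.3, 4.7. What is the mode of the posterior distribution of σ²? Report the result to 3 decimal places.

Sum of squared deviations about the known mean: SS = (10.6−5)² + (6.8−5)² + (9.4−5)² + (3.3−5)² + (4.7−5)² = 56.94.
The Normal likelihood contributes (σ²)^(−n/2) exp(−SS/(2σ²)), so the posterior is Inverse-Gamma(α + n/2, β + SS/2) = Inverse-Gamma(4.5, 39.47).
The mode of Inverse-Gamma(a, b) is b/(a+1) = 39.47/5.5 ≈ 7.176.

σ̂²_MAP = 7.176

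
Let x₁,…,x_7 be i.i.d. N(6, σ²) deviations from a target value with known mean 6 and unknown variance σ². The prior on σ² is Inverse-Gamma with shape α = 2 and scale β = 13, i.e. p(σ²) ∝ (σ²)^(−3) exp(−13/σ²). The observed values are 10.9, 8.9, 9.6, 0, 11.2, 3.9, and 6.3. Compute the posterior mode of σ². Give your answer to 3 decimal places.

Sum of squared deviations about the known mean: SS = (10.9−6)² + (8.9−6)² + (9.6−6)² + (0−6)² + (11.2−6)² + (3.9−6)² + (6.3−6)² = 112.92.
The Normal likelihood contributes (σ²)^(−n/2) exp(−SS/(2σ²)), so the posterior is Inverse-Gamma(α + n/2, β + SS/2) = Inverse-Gamma(5.5, 69.46).
The mode of Inverse-Gamma(a, b) is b/(a+1) = 69.46/6.5 ≈ 10.686.

σ̂²_MAP = 10.686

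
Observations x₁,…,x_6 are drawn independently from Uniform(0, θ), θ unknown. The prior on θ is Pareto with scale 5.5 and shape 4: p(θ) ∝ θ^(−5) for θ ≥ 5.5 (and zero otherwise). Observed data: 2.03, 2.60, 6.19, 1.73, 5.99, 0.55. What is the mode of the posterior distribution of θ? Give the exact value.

θ̂_MAP = 6.19

The Uniform(0, θ) likelihood is θ^(−n) for θ ≥ max(xᵢ), zero otherwise. Here max(xᵢ) = 6.19.
Posterior ∝ θ^(−5) · θ^(−6) = θ^(−11) on θ ≥ max(5.5, 6.19) = 6.19.
This density is strictly decreasing in θ, so the posterior mode lies at the lower boundary of the support.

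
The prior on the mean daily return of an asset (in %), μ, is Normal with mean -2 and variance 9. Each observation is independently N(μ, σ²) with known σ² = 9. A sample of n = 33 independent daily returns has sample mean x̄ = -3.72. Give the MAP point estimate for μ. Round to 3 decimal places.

μ̂_MAP = -3.669

n = 33, x̄ = -3.72.
For a Normal prior and Normal likelihood with known variance, the posterior is Normal; its mode equals its mean, the precision-weighted average.
Prior precision 1/σ₀² = 1/9; data precision n/σ² = 33/9 = 11/3.
μ̂ = ((1/9)·(-2) + (11/3)·(-3.72)) / (1/9 + 11/3) = (-3119/225)/(34/9) = -3119/850 ≈ -3.669.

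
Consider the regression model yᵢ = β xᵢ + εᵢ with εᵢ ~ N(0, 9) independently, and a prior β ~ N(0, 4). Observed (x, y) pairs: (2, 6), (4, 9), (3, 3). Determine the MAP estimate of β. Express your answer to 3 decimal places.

log p(β | y) = −Σ(yᵢ − βxᵢ)²/(2·9) − β²/(2·4) + const.
Setting the derivative to zero: Σxᵢ(yᵢ − βxᵢ)/9 − β/4 = 0, so β = Σxᵢyᵢ / (Σxᵢ² + σ²/τ²).
Σxᵢyᵢ = 2·6 + 4·9 + 3·3 = 57; Σxᵢ² = 29; σ²/τ² = 2.25.
β̂_MAP = 57 / (29 + 2.25) = 57/31.25 ≈ 1.824.

β̂_MAP = 1.824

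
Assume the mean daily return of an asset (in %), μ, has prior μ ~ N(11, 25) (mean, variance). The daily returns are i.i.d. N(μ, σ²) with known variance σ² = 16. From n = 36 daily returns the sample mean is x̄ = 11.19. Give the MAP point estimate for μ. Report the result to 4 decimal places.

n = 36, x̄ = 11.19.
For a Normal prior and Normal likelihood with known variance, the posterior is Normal; its mode equals its mean, the precision-weighted average.
Prior precision 1/σ₀² = 1/25 = 0.04; data precision n/σ² = 36/16 = 2.25.
μ̂ = (0.04·11 + 2.25·11.19) / (0.04 + 2.25) = 25.6175/2.29 = 10247/916 ≈ 11.1867.

μ̂_MAP = 11.1867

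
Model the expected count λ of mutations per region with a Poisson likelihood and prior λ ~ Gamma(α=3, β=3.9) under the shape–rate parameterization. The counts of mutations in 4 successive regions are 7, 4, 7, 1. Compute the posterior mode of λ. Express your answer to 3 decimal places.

λ̂_MAP = 2.658

Σxᵢ = 7+4+7+1 = 19, with n = 4.
Posterior ∝ λ^2e^(−3.9λ) · λ^19e^(−4λ) = λ^21e^(−7.9λ), i.e. Gamma(shape=22, rate=7.9).
The mode of a Gamma(a, b) with a ≥ 1 (shape–rate) is (a−1)/b = 21/7.9 ≈ 2.658.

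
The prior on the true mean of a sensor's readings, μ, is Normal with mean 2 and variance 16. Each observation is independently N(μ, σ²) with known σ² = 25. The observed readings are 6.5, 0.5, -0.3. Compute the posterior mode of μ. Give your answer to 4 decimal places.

n = 3; x̄ = (6.5 + 0.5 + (-0.3))/3 = 6.7/3 = 67/30 ≈ 2.2333.
For a Normal prior and Normal likelihood with known variance, the posterior is Normal; its mode equals its mean, the precision-weighted average.
Prior precision 1/σ₀² = 1/16 = 0.0625; data precision n/σ² = 3/25 = 0.12.
μ̂ = (0.0625·2 + 0.12·(67/30)) / (0.0625 + 0.12) = 0.393/0.1825 = 786/365 ≈ 2.1534.

μ̂_MAP = 2.1534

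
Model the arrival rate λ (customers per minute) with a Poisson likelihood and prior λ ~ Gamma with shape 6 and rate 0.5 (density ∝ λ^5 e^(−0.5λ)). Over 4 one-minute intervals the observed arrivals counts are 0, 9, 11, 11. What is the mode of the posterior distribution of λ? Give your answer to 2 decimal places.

Σxᵢ = 0+9+11+11 = 31, with n = 4.
Posterior ∝ λ^5e^(−0.5λ) · λ^31e^(−4λ) = λ^36e^(−4.5λ), i.e. Gamma(shape=37, rate=4.5).
The mode of a Gamma(a, b) with a ≥ 1 (shape–rate) is (a−1)/b = 36/4.5 ≈ 8.00.

λ̂_MAP = 8.00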